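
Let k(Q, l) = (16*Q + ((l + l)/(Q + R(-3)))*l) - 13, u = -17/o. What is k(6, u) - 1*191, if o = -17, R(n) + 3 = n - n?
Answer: -322/3 ≈ -107.33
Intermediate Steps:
R(n) = -3 (R(n) = -3 + (n - n) = -3 + 0 = -3)
u = 1 (u = -17/(-17) = -17*(-1/17) = 1)
k(Q, l) = -13 + 16*Q + 2*l**2/(-3 + Q) (k(Q, l) = (16*Q + ((l + l)/(Q - 3))*l) - 13 = (16*Q + ((2*l)/(-3 + Q))*l) - 13 = (16*Q + (2*l/(-3 + Q))*l) - 13 = (16*Q + 2*l**2/(-3 + Q)) - 13 = -13 + 16*Q + 2*l**2/(-3 + Q))
k(6, u) - 1*191 = (39 - 61*6 + 2*1**2 + 16*6**2)/(-3 + 6) - 1*191 = (39 - 366 + 2*1 + 16*36)/3 - 191 = (39 - 366 + 2 + 576)/3 - 191 = (1/3)*251 - 191 = 251/3 - 191 = -322/3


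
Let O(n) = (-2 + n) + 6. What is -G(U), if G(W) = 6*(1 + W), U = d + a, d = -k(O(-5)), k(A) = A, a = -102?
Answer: 600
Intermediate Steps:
O(n) = 4 + n
d = 1 (d = -(4 - 5) = -1*(-1) = 1)
U = -101 (U = 1 - 102 = -101)
G(W) = 6 + 6*W
-G(U) = -(6 + 6*(-101)) = -(6 - 606) = -1*(-600) = 600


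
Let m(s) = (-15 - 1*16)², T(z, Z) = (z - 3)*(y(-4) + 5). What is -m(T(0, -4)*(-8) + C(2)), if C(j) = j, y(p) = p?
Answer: -961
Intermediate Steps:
T(z, Z) = -3 + z (T(z, Z) = (z - 3)*(-4 + 5) = (-3 + z)*1 = -3 + z)
m(s) = 961 (m(s) = (-15 - 16)² = (-31)² = 961)
-m(T(0, -4)*(-8) + C(2)) = -1*961 = -961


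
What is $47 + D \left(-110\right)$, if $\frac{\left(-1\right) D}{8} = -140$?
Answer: $-123153$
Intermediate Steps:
$D = 1120$ ($D = \left(-8\right) \left(-140\right) = 1120$)
$47 + D \left(-110\right) = 47 + 1120 \left(-110\right) = 47 - 123200 = -123153$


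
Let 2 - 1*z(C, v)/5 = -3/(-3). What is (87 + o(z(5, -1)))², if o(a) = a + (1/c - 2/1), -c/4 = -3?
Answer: 1168561/144 ≈ 8115.0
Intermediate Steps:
z(C, v) = 5 (z(C, v) = 10 - (-15)/(-3) = 10 - (-15)*(-1)/3 = 10 - 5*1 = 10 - 5 = 5)
c = 12 (c = -4*(-3) = 12)
o(a) = -23/12 + a (o(a) = a + (1/12 - 2/1) = a + (1*(1/12) - 2*1) = a + (1/12 - 2) = a - 23/12 = -23/12 + a)
(87 + o(z(5, -1)))² = (87 + (-23/12 + 5))² = (87 + 37/12)² = (1081/12)² = 1168561/144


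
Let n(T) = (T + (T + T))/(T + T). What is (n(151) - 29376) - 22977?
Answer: -104703/2 ≈ -52352.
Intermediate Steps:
n(T) = 3/2 (n(T) = (T + 2*T)/((2*T)) = (3*T)*(1/(2*T)) = 3/2)
(n(151) - 29376) - 22977 = (3/2 - 29376) - 22977 = -58749/2 - 22977 = -104703/2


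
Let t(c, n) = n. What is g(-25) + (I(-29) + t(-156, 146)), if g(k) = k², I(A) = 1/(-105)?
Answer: 80954/105 ≈ 770.99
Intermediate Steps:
I(A) = -1/105
g(-25) + (I(-29) + t(-156, 146)) = (-25)² + (-1/105 + 146) = 625 + 15329/105 = 80954/105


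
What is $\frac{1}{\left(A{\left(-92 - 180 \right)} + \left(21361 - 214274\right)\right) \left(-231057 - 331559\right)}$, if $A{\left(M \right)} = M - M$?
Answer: $\frac{1}{108535940408} \approx 9.2135 \cdot 10^{-12}$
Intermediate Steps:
$A{\left(M \right)} = 0$
$\frac{1}{\left(A{\left(-92 - 180 \right)} + \left(21361 - 214274\right)\right) \left(-231057 - 331559\right)} = \frac{1}{\left(0 + \left(21361 - 214274\right)\right) \left(-231057 - 331559\right)} = \frac{1}{\left(0 + \left(21361 - 214274\right)\right) \left(-562616\right)} = \frac{1}{\left(0 - 192913\right) \left(-562616\right)} = \frac{1}{\left(-192913\right) \left(-562616\right)} = \frac{1}{108535940408}$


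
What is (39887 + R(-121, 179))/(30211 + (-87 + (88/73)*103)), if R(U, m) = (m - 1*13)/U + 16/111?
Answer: 39106523911/29657205996 ≈ 1.3186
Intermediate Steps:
R(U, m) = 16/111 + (-13 + m)/U (R(U, m) = (m - 13)/U + 16*(1/111) = (-13 + m)/U + 16/111 = 16/111 + (-13 + m)/U)
(39887 + R(-121, 179))/(30211 + (-87 + (88/73)*103)) = (39887 + (-13 + 179 + (16/111)*(-121))/(-121))/(30211 + (-87 + (88/73)*103)) = (39887 - (-13 + 179 - 1936/111)/121)/(30211 + (-87 + (88*(1/73))*103)) = (39887 - 1/121*16490/111)/(30211 + (-87 + (88/73)*103)) = (39887 - 16490/13431)/(30211 + (-87 + 9064/73)) = 535705807/(13431*(30211 + 2713/73)) = 535705807/(13431*(2208116/73)) = (535705807/13431)*(73/2208116) = 39106523911/29657205996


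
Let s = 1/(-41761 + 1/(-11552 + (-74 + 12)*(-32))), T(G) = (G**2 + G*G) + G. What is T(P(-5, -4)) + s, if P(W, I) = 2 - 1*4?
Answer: 2397405926/399569249 ≈ 6.0000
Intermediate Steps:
P(W, I) = -2 (P(W, I) = 2 - 4 = -2)
T(G) = G + 2*G**2 (T(G) = (G**2 + G**2) + G = 2*G**2 + G = G + 2*G**2)
s = -9568/399569249 (s = 1/(-41761 + 1/(-11552 - 62*(-32))) = 1/(-41761 + 1/(-11552 + 1984)) = 1/(-41761 + 1/(-9568)) = 1/(-41761 - 1/9568) = 1/(-399569249/9568) = -9568/399569249 ≈ -2.3946e-5)
T(P(-5, -4)) + s = -2*(1 + 2*(-2)) - 9568/399569249 = -2*(1 - 4) - 9568/399569249 = -2*(-3) - 9568/399569249 = 6 - 9568/399569249 = 2397405926/399569249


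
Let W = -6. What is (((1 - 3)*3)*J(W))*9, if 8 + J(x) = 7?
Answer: 54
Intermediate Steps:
J(x) = -1 (J(x) = -8 + 7 = -1)
(((1 - 3)*3)*J(W))*9 = (((1 - 3)*3)*(-1))*9 = (-2*3*(-1))*9 = -6*(-1)*9 = 6*9 = 54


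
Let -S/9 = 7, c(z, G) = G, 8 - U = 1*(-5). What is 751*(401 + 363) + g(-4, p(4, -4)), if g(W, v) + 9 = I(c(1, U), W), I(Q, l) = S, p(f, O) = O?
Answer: 573692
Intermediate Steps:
U = 13 (U = 8 - (-5) = 8 - 1*(-5) = 8 + 5 = 13)
S = -63 (S = -9*7 = -63)
I(Q, l) = -63
g(W, v) = -72 (g(W, v) = -9 - 63 = -72)
751*(401 + 363) + g(-4, p(4, -4)) = 751*(401 + 363) - 72 = 751*764 - 72 = 573764 - 72 = 573692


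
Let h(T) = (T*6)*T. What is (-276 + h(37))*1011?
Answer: 8025318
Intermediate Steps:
h(T) = 6*T² (h(T) = (6*T)*T = 6*T²)
(-276 + h(37))*1011 = (-276 + 6*37²)*1011 = (-276 + 6*1369)*1011 = (-276 + 8214)*1011 = 7938*1011 = 8025318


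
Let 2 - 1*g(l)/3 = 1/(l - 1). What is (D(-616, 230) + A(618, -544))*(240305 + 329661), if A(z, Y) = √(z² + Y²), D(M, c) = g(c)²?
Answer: 1071331462206/52441 + 1139932*√169465 ≈ 4.8970e+8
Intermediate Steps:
g(l) = 6 - 3/(-1 + l) (g(l) = 6 - 3/(l - 1) = 6 - 3/(-1 + l))
D(M, c) = 9*(-3 + 2*c)²/(-1 + c)² (D(M, c) = (3*(-3 + 2*c)/(-1 + c))² = 9*(-3 + 2*c)²/(-1 + c)²)
A(z, Y) = √(Y² + z²)
(D(-616, 230) + A(618, -544))*(240305 + 329661) = (9*(-3 + 2*230)²/(-1 + 230)² + √((-544)² + 618²))*(240305 + 329661) = (9*(-3 + 460)²/229² + √(295936 + 381924))*569966 = (9*(1/52441)*457² + √677860)*569966 = (9*(1/52441)*208849 + 2*√169465)*569966 = (1879641/52441 + 2*√169465)*569966 = 1071331462206/52441 + 1139932*√169465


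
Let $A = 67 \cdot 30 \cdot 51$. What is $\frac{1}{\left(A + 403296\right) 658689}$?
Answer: $\frac{1}{333168848334} \approx 3.0015 \cdot 10^{-12}$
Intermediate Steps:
$A = 102510$ ($A = 2010 \cdot 51 = 102510$)
$\frac{1}{\left(A + 403296\right) 658689} = \frac{1}{\left(102510 + 403296\right) 658689} = \frac{1}{505806} \cdot \frac{1}{658689} = \frac{1}{333168848334}$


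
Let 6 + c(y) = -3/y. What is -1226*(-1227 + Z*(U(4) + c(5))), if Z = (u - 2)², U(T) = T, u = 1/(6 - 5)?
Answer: 7537448/5 ≈ 1.5075e+6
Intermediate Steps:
c(y) = -6 - 3/y
u = 1 (u = 1/1 = 1)
Z = 1 (Z = (1 - 2)² = (-1)² = 1)
-1226*(-1227 + Z*(U(4) + c(5))) = -1226*(-1227 + 1*(4 + (-6 - 3/5))) = -1226*(-1227 + 1*(4 + (-6 - 3*⅕))) = -1226*(-1227 + 1*(4 + (-6 - ⅗))) = -1226*(-1227 + 1*(4 - 33/5)) = -1226*(-1227 + 1*(-13/5)) = -1226*(-1227 - 13/5) = -1226*(-6148/5) = 7537448/5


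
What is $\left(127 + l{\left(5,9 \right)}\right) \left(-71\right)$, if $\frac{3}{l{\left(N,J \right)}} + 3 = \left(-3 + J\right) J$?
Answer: $- \frac{153360}{17} \approx -9021.2$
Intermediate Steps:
$l{\left(N,J \right)} = \frac{3}{-3 + J \left(-3 + J\right)}$ ($l{\left(N,J \right)} = \frac{3}{-3 + \left(-3 + J\right) J} = \frac{3}{-3 + J \left(-3 + J\right)}$)
$\left(127 + l{\left(5,9 \right)}\right) \left(-71\right) = \left(127 + \frac{3}{-3 + 9^{2} - 27}\right) \left(-71\right) = \left(127 + \frac{3}{-3 + 81 - 27}\right) \left(-71\right) = \left(127 + \frac{3}{51}\right) \left(-71\right) = \left(127 + 3 \cdot \frac{1}{51}\right) \left(-71\right) = \left(127 + \frac{1}{17}\right) \left(-71\right) = \frac{2160}{17} \left(-71\right) = - \frac{153360}{17}$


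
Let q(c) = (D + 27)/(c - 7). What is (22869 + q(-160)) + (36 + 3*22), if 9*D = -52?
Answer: 34525222/1503 ≈ 22971.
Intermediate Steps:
D = -52/9 (D = (⅑)*(-52) = -52/9 ≈ -5.7778)
q(c) = 191/(9*(-7 + c)) (q(c) = (-52/9 + 27)/(c - 7) = 191/(9*(-7 + c)))
(22869 + q(-160)) + (36 + 3*22) = (22869 + 191/(9*(-7 - 160))) + (36 + 3*22) = (22869 + (191/9)/(-167)) + (36 + 66) = (22869 + (191/9)*(-1/167)) + 102 = (22869 - 191/1503) + 102 = 34371916/1503 + 102 = 34525222/1503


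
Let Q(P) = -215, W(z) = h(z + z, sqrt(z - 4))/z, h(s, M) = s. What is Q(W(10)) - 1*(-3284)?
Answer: 3069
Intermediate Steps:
W(z) = 2 (W(z) = (z + z)/z = (2*z)/z = 2)
Q(W(10)) - 1*(-3284) = -215 - 1*(-3284) = -215 + 3284 = 3069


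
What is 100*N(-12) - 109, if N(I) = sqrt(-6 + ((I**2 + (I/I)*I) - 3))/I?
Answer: -109 - 25*sqrt(123)/3 ≈ -201.42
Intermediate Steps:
N(I) = sqrt(-9 + I + I**2)/I (N(I) = sqrt(-6 + ((I**2 + 1*I) - 3))/I = sqrt(-6 + ((I**2 + I) - 3))/I = sqrt(-6 + ((I + I**2) - 3))/I = sqrt(-6 + (-3 + I + I**2))/I = sqrt(-9 + I + I**2)/I)
100*N(-12) - 109 = 100*(sqrt(-9 - 12 + (-12)**2)/(-12)) - 109 = 100*(-sqrt(-9 - 12 + 144)/12) - 109 = 100*(-sqrt(123)/12) - 109 = -25*sqrt(123)/3 - 109 = -109 - 25*sqrt(123)/3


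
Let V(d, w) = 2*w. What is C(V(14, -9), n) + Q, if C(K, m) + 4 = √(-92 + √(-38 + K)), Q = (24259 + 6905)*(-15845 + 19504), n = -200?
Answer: 114029072 + √(-92 + 2*I*√14) ≈ 1.1403e+8 + 9.5996*I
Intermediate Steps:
Q = 114029076 (Q = 31164*3659 = 114029076)
C(K, m) = -4 + √(-92 + √(-38 + K))
C(V(14, -9), n) + Q = (-4 + √(-92 + √(-38 + 2*(-9)))) + 114029076 = (-4 + √(-92 + √(-38 - 18))) + 114029076 = (-4 + √(-92 + √(-56))) + 114029076 = (-4 + √(-92 + 2*I*√14)) + 114029076 = 114029072 + √(-92 + 2*I*√14)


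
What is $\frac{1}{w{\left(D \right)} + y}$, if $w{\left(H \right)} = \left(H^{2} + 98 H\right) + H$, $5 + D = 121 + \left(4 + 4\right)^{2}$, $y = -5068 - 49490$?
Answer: $- \frac{1}{4338} \approx -0.00023052$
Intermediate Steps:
$y = -54558$
$D = 180$ ($D = -5 + \left(121 + \left(4 + 4\right)^{2}\right) = -5 + \left(121 + 8^{2}\right) = -5 + \left(121 + 64\right) = -5 + 185 = 180$)
$w{\left(H \right)} = H^{2} + 99 H$
$\frac{1}{w{\left(D \right)} + y} = \frac{1}{180 \left(99 + 180\right) - 54558} = \frac{1}{180 \cdot 279 - 54558} = \frac{1}{50220 - 54558} = \frac{1}{-4338} = - \frac{1}{4338}$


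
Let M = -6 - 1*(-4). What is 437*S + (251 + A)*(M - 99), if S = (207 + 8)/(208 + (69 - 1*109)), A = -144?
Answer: -1721621/168 ≈ -10248.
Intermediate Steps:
M = -2 (M = -6 + 4 = -2)
S = 215/168 (S = 215/(208 + (69 - 109)) = 215/(208 - 40) = 215/168 ≈ 1.2798)
437*S + (251 + A)*(M - 99) = 437*(215/168) + (251 - 144)*(-2 - 99) = 93955/168 + 107*(-101) = 93955/168 - 10807 = -1721621/168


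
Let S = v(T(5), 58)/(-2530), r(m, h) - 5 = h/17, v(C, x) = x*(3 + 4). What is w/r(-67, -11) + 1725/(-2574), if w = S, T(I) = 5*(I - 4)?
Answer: -1290607/1825395 ≈ -0.70703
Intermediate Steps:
T(I) = -20 + 5*I (T(I) = 5*(-4 + I) = -20 + 5*I)
v(C, x) = 7*x (v(C, x) = x*7 = 7*x)
r(m, h) = 5 + h/17
S = -203/1265 (S = (7*58)/(-2530) = 406*(-1/2530) = -203/1265 ≈ -0.16047)
w = -203/1265 ≈ -0.16047
w/r(-67, -11) + 1725/(-2574) = -203/(1265*(5 + (1/17)*(-11))) + 1725/(-2574) = -203/(1265*(5 - 11/17)) + 1725*(-1/2574) = -203/(1265*74/17) - 575/858 = -203/1265*17/74 - 575/858 = -3451/93610 - 575/858 = -1290607/1825395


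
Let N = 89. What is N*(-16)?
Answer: -1424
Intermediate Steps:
N*(-16) = 89*(-16) = -1424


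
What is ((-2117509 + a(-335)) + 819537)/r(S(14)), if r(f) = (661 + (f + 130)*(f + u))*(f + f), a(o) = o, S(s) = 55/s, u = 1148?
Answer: -1781277204/1670222455 ≈ -1.0665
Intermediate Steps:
r(f) = 2*f*(661 + (130 + f)*(1148 + f)) (r(f) = (661 + (f + 130)*(f + 1148))*(f + f) = (661 + (130 + f)*(1148 + f))*(2*f) = 2*f*(661 + (130 + f)*(1148 + f)))
((-2117509 + a(-335)) + 819537)/r(S(14)) = ((-2117509 - 335) + 819537)/((2*(55/14)*(149901 + (55/14)**2 + 1278*(55/14)))) = (-2117844 + 819537)/((2*(55*(1/14))*(149901 + (55*(1/14))**2 + 1278*(55*(1/14))))) = -1298307*7/(55*(149901 + (55/14)**2 + 1278*(55/14))) = -1298307*7/(55*(149901 + 3025/196 + 35145/7)) = -1298307/(2*(55/14)*(30367681/196)) = -1298307/1670222455/1372 = -1298307*1372/1670222455 = -1781277204/1670222455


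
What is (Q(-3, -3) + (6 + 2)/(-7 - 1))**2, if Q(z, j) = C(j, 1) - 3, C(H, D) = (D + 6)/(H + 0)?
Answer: 361/9 ≈ 40.111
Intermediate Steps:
C(H, D) = (6 + D)/H
Q(z, j) = -3 + 7/j (Q(z, j) = (6 + 1)/j - 3 = 7/j - 3 = -3 + 7/j)
(Q(-3, -3) + (6 + 2)/(-7 - 1))**2 = ((-3 + 7/(-3)) + (6 + 2)/(-7 - 1))**2 = ((-3 + 7*(-1/3)) + 8/(-8))**2 = ((-3 - 7/3) + 8*(-1/8))**2 = (-16/3 - 1)**2 = (-19/3)**2 = 361/9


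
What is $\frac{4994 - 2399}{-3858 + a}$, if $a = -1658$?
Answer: $- \frac{2595}{5516} \approx -0.47045$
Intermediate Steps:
$\frac{4994 - 2399}{-3858 + a} = \frac{4994 - 2399}{-3858 - 1658} = \frac{2595}{-5516} = 2595 \left(- \frac{1}{5516}\right) = - \frac{2595}{5516}$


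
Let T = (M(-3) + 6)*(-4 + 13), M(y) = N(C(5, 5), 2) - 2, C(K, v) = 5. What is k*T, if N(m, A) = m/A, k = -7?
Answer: -819/2 ≈ -409.50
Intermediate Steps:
M(y) = 1/2 (M(y) = 5/2 - 2 = 1/2)
T = 117/2 (T = (1/2 + 6)*(-4 + 13) = (13/2)*9 = 117/2 ≈ 58.500)
k*T = -7*117/2 = -819/2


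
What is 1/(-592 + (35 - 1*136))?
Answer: -1/693 ≈ -0.0014430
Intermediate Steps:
1/(-592 + (35 - 1*136)) = 1/(-592 + (35 - 136)) = 1/(-592 - 101) = 1/(-693) = -1/693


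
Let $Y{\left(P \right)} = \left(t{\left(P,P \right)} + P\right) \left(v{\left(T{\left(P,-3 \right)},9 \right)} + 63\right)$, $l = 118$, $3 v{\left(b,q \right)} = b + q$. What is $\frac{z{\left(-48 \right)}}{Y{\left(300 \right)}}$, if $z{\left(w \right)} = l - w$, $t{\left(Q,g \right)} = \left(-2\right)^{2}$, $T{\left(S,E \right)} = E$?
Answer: $\frac{83}{9880} \approx 0.0084008$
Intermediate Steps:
$v{\left(b,q \right)} = \frac{b}{3} + \frac{q}{3}$ ($v{\left(b,q \right)} = \frac{b + q}{3} = \frac{b}{3} + \frac{q}{3}$)
$t{\left(Q,g \right)} = 4$
$Y{\left(P \right)} = 260 + 65 P$ ($Y{\left(P \right)} = \left(4 + P\right) \left(\left(\frac{1}{3} \left(-3\right) + \frac{1}{3} \cdot 9\right) + 63\right) = \left(4 + P\right) \left(\left(-1 + 3\right) + 63\right) = \left(4 + P\right) \left(2 + 63\right) = \left(4 + P\right) 65 = 260 + 65 P$)
$z{\left(w \right)} = 118 - w$
$\frac{z{\left(-48 \right)}}{Y{\left(300 \right)}} = \frac{118 - -48}{260 + 65 \cdot 300} = \frac{118 + 48}{260 + 19500} = \frac{166}{19760} = 166 \cdot \frac{1}{19760} = \frac{83}{9880}$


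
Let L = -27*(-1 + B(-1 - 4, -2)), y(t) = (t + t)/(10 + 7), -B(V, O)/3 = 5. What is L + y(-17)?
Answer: 430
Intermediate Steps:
B(V, O) = -15 (B(V, O) = -3*5 = -15)
y(t) = 2*t/17 (y(t) = (2*t)/17 = (2*t)*(1/17) = 2*t/17)
L = 432 (L = -27*(-1 - 15) = -27*(-16) = 432)
L + y(-17) = 432 + (2/17)*(-17) = 432 - 2 = 430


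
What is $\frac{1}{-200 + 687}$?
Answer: $\frac{1}{487} \approx 0.0020534$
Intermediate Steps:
$\frac{1}{-200 + 687} = \frac{1}{487}$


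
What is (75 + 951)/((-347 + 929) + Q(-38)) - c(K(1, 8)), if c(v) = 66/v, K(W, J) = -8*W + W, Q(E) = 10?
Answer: 23127/2072 ≈ 11.162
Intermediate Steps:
K(W, J) = -7*W
(75 + 951)/((-347 + 929) + Q(-38)) - c(K(1, 8)) = (75 + 951)/((-347 + 929) + 10) - 66/((-7*1)) = 1026/(582 + 10) - 66/(-7) = 1026/592 - 66*(-1)/7 = 1026*(1/592) - 1*(-66/7) = 513/296 + 66/7 = 23127/2072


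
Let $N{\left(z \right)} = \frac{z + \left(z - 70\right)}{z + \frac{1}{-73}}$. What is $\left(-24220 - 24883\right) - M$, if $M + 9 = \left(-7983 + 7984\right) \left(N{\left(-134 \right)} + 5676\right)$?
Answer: $- \frac{535839584}{9783} \approx -54773.0$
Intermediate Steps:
$N{\left(z \right)} = \frac{-70 + 2 z}{- \frac{1}{73} + z}$ ($N{\left(z \right)} = \frac{z + \left(-70 + z\right)}{z - \frac{1}{73}} = \frac{-70 + 2 z}{- \frac{1}{73} + z}$)
$M = \frac{55464935}{9783}$ ($M = -9 + \left(-7983 + 7984\right) \left(\frac{146 \left(-35 - 134\right)}{-1 + 73 \left(-134\right)} + 5676\right) = -9 + 1 \left(146 \frac{1}{-1 - 9782} \left(-169\right) + 5676\right) = -9 + 1 \left(146 \frac{1}{-9783} \left(-169\right) + 5676\right) = -9 + 1 \left(146 \left(- \frac{1}{9783}\right) \left(-169\right) + 5676\right) = -9 + 1 \left(\frac{24674}{9783} + 5676\right) = -9 + 1 \cdot \frac{55552982}{9783} = -9 + \frac{55552982}{9783} = \frac{55464935}{9783} \approx 5669.5$)
$\left(-24220 - 24883\right) - M = \left(-24220 - 24883\right) - \frac{55464935}{9783} = -49103 - \frac{55464935}{9783} = - \frac{535839584}{9783}$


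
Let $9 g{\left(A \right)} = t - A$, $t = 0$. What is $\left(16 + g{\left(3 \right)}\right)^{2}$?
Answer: $\frac{2209}{9} \approx 245.44$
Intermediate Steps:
$g{\left(A \right)} = - \frac{A}{9}$ ($g{\left(A \right)} = \frac{0 - A}{9} = \frac{\left(-1\right) A}{9} = - \frac{A}{9}$)
$\left(16 + g{\left(3 \right)}\right)^{2} = \left(16 - \frac{1}{3}\right)^{2} = \left(\frac{47}{3}\right)^{2} = \frac{2209}{9}$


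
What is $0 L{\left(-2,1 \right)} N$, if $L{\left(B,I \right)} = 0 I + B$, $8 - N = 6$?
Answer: $0$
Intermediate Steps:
$N = 2$ ($N = 8 - 6 = 2$)
$L{\left(B,I \right)} = B$ ($L{\left(B,I \right)} = 0 + B = B$)
$0 L{\left(-2,1 \right)} N = 0 \left(-2\right) 2 = 0 \cdot 2 = 0$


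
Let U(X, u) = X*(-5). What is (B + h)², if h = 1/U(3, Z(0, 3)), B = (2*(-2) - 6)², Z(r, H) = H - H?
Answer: 2247001/225 ≈ 9986.7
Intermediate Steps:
Z(r, H) = 0
U(X, u) = -5*X
B = 100 (B = (-4 - 6)² = (-10)² = 100)
h = -1/15 (h = 1/(-5*3) = 1/(-15) = -1/15 ≈ -0.066667)
(B + h)² = (100 - 1/15)² = (1499/15)² = 2247001/225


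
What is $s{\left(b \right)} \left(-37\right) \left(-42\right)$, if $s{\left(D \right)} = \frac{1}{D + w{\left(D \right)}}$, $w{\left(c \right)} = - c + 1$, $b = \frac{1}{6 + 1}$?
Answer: $1554$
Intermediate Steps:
$b = \frac{1}{7} \approx 0.14286$
$w{\left(c \right)} = 1 - c$
$s{\left(D \right)} = 1$ ($s{\left(D \right)} = \frac{1}{D - \left(-1 + D\right)} = 1^{-1} = 1$)
$s{\left(b \right)} \left(-37\right) \left(-42\right) = 1 \left(-37\right) \left(-42\right) = \left(-37\right) \left(-42\right) = 1554$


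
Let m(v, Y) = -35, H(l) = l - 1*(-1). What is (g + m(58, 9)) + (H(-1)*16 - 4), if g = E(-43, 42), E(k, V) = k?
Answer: -82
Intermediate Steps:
H(l) = 1 + l (H(l) = l + 1 = 1 + l)
g = -43
(g + m(58, 9)) + (H(-1)*16 - 4) = (-43 - 35) + ((1 - 1)*16 - 4) = -78 + (0*16 - 4) = -78 + (0 - 4) = -78 - 4 = -82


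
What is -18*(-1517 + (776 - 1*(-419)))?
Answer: 5796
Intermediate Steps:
-18*(-1517 + (776 - 1*(-419))) = -18*(-1517 + (776 + 419)) = -18*(-1517 + 1195) = -18*(-322) = 5796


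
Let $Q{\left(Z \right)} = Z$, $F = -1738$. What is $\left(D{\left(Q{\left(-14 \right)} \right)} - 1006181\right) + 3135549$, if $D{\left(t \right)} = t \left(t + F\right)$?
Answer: $2153896$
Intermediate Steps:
$D{\left(t \right)} = t \left(-1738 + t\right)$ ($D{\left(t \right)} = t \left(t - 1738\right) = t \left(-1738 + t\right)$)
$\left(D{\left(Q{\left(-14 \right)} \right)} - 1006181\right) + 3135549 = \left(- 14 \left(-1738 - 14\right) - 1006181\right) + 3135549 = \left(\left(-14\right) \left(-1752\right) - 1006181\right) + 3135549 = \left(24528 - 1006181\right) + 3135549 = -981653 + 3135549 = 2153896$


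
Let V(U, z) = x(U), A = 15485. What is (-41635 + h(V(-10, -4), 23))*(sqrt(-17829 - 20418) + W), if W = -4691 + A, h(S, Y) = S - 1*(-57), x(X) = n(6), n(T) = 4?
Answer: -448749756 - 41574*I*sqrt(38247) ≈ -4.4875e+8 - 8.1306e+6*I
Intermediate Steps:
x(X) = 4
V(U, z) = 4
h(S, Y) = 57 + S (h(S, Y) = S + 57 = 57 + S)
W = 10794 (W = -4691 + 15485 = 10794)
(-41635 + h(V(-10, -4), 23))*(sqrt(-17829 - 20418) + W) = (-41635 + (57 + 4))*(sqrt(-17829 - 20418) + 10794) = (-41635 + 61)*(sqrt(-38247) + 10794) = -41574*(I*sqrt(38247) + 10794) = -41574*(10794 + I*sqrt(38247)) = -448749756 - 41574*I*sqrt(38247)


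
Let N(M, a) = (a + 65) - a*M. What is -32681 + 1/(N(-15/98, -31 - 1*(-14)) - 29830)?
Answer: -95392276869/2918891 ≈ -32681.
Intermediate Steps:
N(M, a) = 65 + a - M*a (N(M, a) = (65 + a) - M*a = 65 + a - M*a)
-32681 + 1/(N(-15/98, -31 - 1*(-14)) - 29830) = -32681 + 1/((65 + (-31 - 1*(-14)) - (-15/98)*(-31 - 1*(-14))) - 29830) = -32681 + 1/((65 + (-31 + 14) - (-15*1/98)*(-31 + 14)) - 29830) = -32681 + 1/((65 - 17 - 1*(-15/98)*(-17)) - 29830) = -32681 + 1/((65 - 17 - 255/98) - 29830) = -32681 + 1/(4449/98 - 29830) = -32681 + 1/(-2918891/98) = -32681 - 98/2918891 = -95392276869/2918891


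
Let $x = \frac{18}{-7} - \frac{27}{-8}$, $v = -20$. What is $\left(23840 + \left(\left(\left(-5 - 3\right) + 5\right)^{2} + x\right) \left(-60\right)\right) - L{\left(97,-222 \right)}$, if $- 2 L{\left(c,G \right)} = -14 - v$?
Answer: $\frac{325567}{14} \approx 23255.0$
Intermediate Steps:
$L{\left(c,G \right)} = -3$ ($L{\left(c,G \right)} = - \frac{-14 - -20}{2} = - \frac{-14 + 20}{2} = \left(- \frac{1}{2}\right) 6 = -3$)
$x = \frac{45}{56}$ ($x = 18 \left(- \frac{1}{7}\right) - - \frac{27}{8} = - \frac{18}{7} + \frac{27}{8} = \frac{45}{56} \approx 0.80357$)
$\left(23840 + \left(\left(\left(-5 - 3\right) + 5\right)^{2} + x\right) \left(-60\right)\right) - L{\left(97,-222 \right)} = \left(23840 + \left(\left(\left(-5 - 3\right) + 5\right)^{2} + \frac{45}{56}\right) \left(-60\right)\right) - -3 = \left(23840 + \left(\left(\left(-5 - 3\right) + 5\right)^{2} + \frac{45}{56}\right) \left(-60\right)\right) + 3 = \left(23840 + \left(\left(-8 + 5\right)^{2} + \frac{45}{56}\right) \left(-60\right)\right) + 3 = \left(23840 + \left(\left(-3\right)^{2} + \frac{45}{56}\right) \left(-60\right)\right) + 3 = \left(23840 + \left(9 + \frac{45}{56}\right) \left(-60\right)\right) + 3 = \left(23840 + \frac{549}{56} \left(-60\right)\right) + 3 = \left(23840 - \frac{8235}{14}\right) + 3 = \frac{325525}{14} + 3 = \frac{325567}{14}$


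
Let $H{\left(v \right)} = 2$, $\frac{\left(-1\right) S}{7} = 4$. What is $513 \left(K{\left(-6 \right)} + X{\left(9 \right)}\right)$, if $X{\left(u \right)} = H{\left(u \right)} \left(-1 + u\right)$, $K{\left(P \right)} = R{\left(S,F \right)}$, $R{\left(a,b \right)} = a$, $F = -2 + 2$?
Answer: $-6156$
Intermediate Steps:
$F = 0$
$S = -28$ ($S = \left(-7\right) 4 = -28$)
$K{\left(P \right)} = -28$
$X{\left(u \right)} = -2 + 2 u$ ($X{\left(u \right)} = 2 \left(-1 + u\right) = -2 + 2 u$)
$513 \left(K{\left(-6 \right)} + X{\left(9 \right)}\right) = 513 \left(-28 + \left(-2 + 2 \cdot 9\right)\right) = 513 \left(-28 + \left(-2 + 18\right)\right) = 513 \left(-28 + 16\right) = 513 \left(-12\right) = -6156$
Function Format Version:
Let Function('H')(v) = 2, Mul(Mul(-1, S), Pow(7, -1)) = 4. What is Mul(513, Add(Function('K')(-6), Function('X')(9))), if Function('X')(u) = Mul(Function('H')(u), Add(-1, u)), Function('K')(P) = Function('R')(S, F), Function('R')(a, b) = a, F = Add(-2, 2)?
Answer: -6156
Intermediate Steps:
F = 0
S = -28 (S = Mul(-7, 4) = -28)
Function('K')(P) = -28
Function('X')(u) = Add(-2, Mul(2, u)) (Function('X')(u) = Mul(2, Add(-1, u)) = Add(-2, Mul(2, u)))
Mul(513, Add(Function('K')(-6), Function('X')(9))) = Mul(513, Add(-28, Add(-2, Mul(2, 9)))) = Mul(513, Add(-28, Add(-2, 18))) = Mul(513, Add(-28, 16)) = Mul(513, -12) = -6156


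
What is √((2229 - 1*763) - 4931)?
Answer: 3*I*√385 ≈ 58.864*I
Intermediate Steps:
√((2229 - 1*763) - 4931) = √((2229 - 763) - 4931) = √(1466 - 4931) = √(-3465) = 3*I*√385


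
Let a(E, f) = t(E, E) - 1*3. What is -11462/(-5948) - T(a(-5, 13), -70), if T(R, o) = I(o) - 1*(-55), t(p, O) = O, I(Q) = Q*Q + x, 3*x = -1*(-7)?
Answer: -44212135/8922 ≈ -4955.4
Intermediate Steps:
x = 7/3 (x = (-1*(-7))/3 = (⅓)*7 = 7/3 ≈ 2.3333)
I(Q) = 7/3 + Q² (I(Q) = Q*Q + 7/3 = Q² + 7/3 = 7/3 + Q²)
a(E, f) = -3 + E (a(E, f) = E - 1*3 = E - 3 = -3 + E)
T(R, o) = 172/3 + o² (T(R, o) = (7/3 + o²) - 1*(-55) = (7/3 + o²) + 55 = 172/3 + o²)
-11462/(-5948) - T(a(-5, 13), -70) = -11462/(-5948) - (172/3 + (-70)²) = -11462*(-1/5948) - (172/3 + 4900) = 5731/2974 - 1*14872/3 = 5731/2974 - 14872/3 = -44212135/8922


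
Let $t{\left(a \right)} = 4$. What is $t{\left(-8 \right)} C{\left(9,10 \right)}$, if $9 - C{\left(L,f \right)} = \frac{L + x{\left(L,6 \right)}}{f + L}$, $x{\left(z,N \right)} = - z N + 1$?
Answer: $\frac{860}{19} \approx 45.263$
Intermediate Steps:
$x{\left(z,N \right)} = 1 - N z$ ($x{\left(z,N \right)} = - N z + 1 = 1 - N z$)
$C{\left(L,f \right)} = 9 - \frac{1 - 5 L}{L + f}$ ($C{\left(L,f \right)} = 9 - \frac{L + \left(1 - 6 L\right)}{f + L} = 9 - \frac{L - \left(-1 + 6 L\right)}{L + f} = 9 - \frac{1 - 5 L}{L + f}$)
$t{\left(-8 \right)} C{\left(9,10 \right)} = 4 \frac{-1 + 9 \cdot 10 + 14 \cdot 9}{9 + 10} = 4 \frac{-1 + 90 + 126}{19} = 4 \cdot \frac{1}{19} \cdot 215 = 4 \cdot \frac{215}{19} = \frac{860}{19}$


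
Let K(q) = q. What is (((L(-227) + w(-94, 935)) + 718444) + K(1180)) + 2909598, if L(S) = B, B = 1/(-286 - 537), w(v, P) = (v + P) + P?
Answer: 2988311353/823 ≈ 3.6310e+6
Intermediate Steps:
w(v, P) = v + 2*P (w(v, P) = (P + v) + P = v + 2*P)
B = -1/823 (B = 1/(-823) = -1/823 ≈ -0.0012151)
L(S) = -1/823
(((L(-227) + w(-94, 935)) + 718444) + K(1180)) + 2909598 = (((-1/823 + (-94 + 2*935)) + 718444) + 1180) + 2909598 = (((-1/823 + (-94 + 1870)) + 718444) + 1180) + 2909598 = (((-1/823 + 1776) + 718444) + 1180) + 2909598 = ((1461647/823 + 718444) + 1180) + 2909598 = (592741059/823 + 1180) + 2909598 = 593712199/823 + 2909598 = 2988311353/823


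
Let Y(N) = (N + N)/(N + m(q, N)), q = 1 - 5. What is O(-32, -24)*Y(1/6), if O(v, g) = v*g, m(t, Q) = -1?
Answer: -1536/5 ≈ -307.20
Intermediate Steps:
q = -4
Y(N) = 2*N/(-1 + N) (Y(N) = (N + N)/(N - 1) = (2*N)/(-1 + N) = 2*N/(-1 + N))
O(v, g) = g*v
O(-32, -24)*Y(1/6) = (-24*(-32))*(2/(6*(-1 + 1/6))) = 768*(2*(⅙)/(-1 + ⅙)) = 768*(2*(⅙)/(-⅚)) = 768*(2*(⅙)*(-6/5)) = 768*(-⅖) = -1536/5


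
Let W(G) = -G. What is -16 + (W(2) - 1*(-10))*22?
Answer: 160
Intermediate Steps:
-16 + (W(2) - 1*(-10))*22 = -16 + (-1*2 - 1*(-10))*22 = -16 + (-2 + 10)*22 = -16 + 8*22 = -16 + 176 = 160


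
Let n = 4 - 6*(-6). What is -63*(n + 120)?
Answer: -10080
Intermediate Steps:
n = 40 (n = 4 + 36 = 40)
-63*(n + 120) = -63*(40 + 120) = -63*160 = -10080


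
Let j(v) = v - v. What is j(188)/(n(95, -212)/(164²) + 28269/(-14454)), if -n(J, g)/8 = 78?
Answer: 0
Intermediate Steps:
n(J, g) = -624 (n(J, g) = -8*78 = -624)
j(v) = 0
j(188)/(n(95, -212)/(164²) + 28269/(-14454)) = 0/(-624/(164²) + 28269/(-14454)) = 0/(-624/26896 + 28269*(-1/14454)) = 0/(-624*1/26896 - 3141/1606) = 0/(-39/1681 - 3141/1606) = 0/(-5342655/2699686) = 0*(-2699686/5342655) = 0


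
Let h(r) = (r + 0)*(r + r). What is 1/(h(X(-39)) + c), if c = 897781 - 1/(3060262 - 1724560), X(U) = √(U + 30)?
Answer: 1335702/1199143834625 ≈ 1.1139e-6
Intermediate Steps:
X(U) = √(30 + U)
h(r) = 2*r² (h(r) = r*(2*r) = 2*r²)
c = 1199167877261/1335702 (c = 897781 - 1/1335702 = 1199167877261/1335702 ≈ 8.9778e+5)
1/(h(X(-39)) + c) = 1/(2*(√(30 - 39))² + 1199167877261/1335702) = 1/(2*(√(-9))² + 1199167877261/1335702) = 1/(2*(3*I)² + 1199167877261/1335702) = 1/(2*(-9) + 1199167877261/1335702) = 1/(-18 + 1199167877261/1335702) = 1/(1199143834625/1335702) = 1335702/1199143834625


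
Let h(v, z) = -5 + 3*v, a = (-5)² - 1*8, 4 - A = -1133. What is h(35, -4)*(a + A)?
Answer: 115400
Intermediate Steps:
A = 1137 (A = 4 - 1*(-1133) = 4 + 1133 = 1137)
a = 17 (a = 25 - 8 = 17)
h(35, -4)*(a + A) = (-5 + 3*35)*(17 + 1137) = (-5 + 105)*1154 = 100*1154 = 115400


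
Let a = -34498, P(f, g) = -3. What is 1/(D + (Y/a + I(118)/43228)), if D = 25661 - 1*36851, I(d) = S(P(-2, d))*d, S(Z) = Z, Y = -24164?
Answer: -372819886/4171596437065 ≈ -8.9371e-5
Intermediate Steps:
I(d) = -3*d
D = -11190 (D = 25661 - 36851 = -11190)
1/(D + (Y/a + I(118)/43228)) = 1/(-11190 + (-24164/(-34498) - 3*118/43228)) = 1/(-11190 + (-24164*(-1/34498) - 354*1/43228)) = 1/(-11190 + (12082/17249 - 177/21614)) = 1/(-11190 + 258087275/372819886) = 1/(-4171596437065/372819886) = -372819886/4171596437065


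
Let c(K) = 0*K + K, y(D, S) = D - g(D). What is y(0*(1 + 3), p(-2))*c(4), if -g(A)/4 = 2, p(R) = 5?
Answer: 32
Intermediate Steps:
g(A) = -8 (g(A) = -4*2 = -8)
y(D, S) = 8 + D (y(D, S) = D - 1*(-8) = D + 8 = 8 + D)
c(K) = K (c(K) = 0 + K = K)
y(0*(1 + 3), p(-2))*c(4) = (8 + 0*(1 + 3))*4 = (8 + 0*4)*4 = (8 + 0)*4 = 8*4 = 32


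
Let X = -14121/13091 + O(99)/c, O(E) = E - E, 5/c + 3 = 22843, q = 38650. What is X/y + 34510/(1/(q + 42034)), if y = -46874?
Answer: 1708587475626878681/613627534 ≈ 2.7844e+9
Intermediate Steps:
c = 1/4568 (c = 5/(-3 + 22843) = 5/22840 = 5*(1/22840) = 1/4568 ≈ 0.00021891)
O(E) = 0
X = -14121/13091 (X = -14121/13091 + 0/(1/4568) = -14121*1/13091 + 0*4568 = -14121/13091 + 0 = -14121/13091 ≈ -1.0787)
X/y + 34510/(1/(q + 42034)) = -14121/13091/(-46874) + 34510/(1/(38650 + 42034)) = -14121/13091*(-1/46874) + 34510/(1/80684) = 14121/613627534 + 34510/(1/80684) = 14121/613627534 + 34510*80684 = 14121/613627534 + 2784404840 = 1708587475626878681/613627534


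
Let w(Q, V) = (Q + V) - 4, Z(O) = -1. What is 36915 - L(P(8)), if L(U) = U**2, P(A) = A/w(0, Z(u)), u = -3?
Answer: 922811/25 ≈ 36912.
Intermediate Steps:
w(Q, V) = -4 + Q + V
P(A) = -A/5 (P(A) = A/(-4 + 0 - 1) = A/(-5) = A*(-1/5) = -A/5)
36915 - L(P(8)) = 36915 - (-1/5*8)**2 = 36915 - (-8/5)**2 = 36915 - 1*64/25 = 36915 - 64/25 = 922811/25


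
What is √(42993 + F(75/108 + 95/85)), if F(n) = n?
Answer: 5*√17892721/102 ≈ 207.35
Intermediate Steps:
√(42993 + F(75/108 + 95/85)) = √(42993 + (75/108 + 95/85)) = √(42993 + (75*(1/108) + 95*(1/85))) = √(42993 + (25/36 + 19/17)) = √(42993 + 1109/612) = √(26312825/612) = 5*√17892721/102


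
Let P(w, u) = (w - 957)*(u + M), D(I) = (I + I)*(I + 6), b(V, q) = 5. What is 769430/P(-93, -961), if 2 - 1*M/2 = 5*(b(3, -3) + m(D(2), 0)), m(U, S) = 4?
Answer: 76943/109935 ≈ 0.69990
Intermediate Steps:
D(I) = 2*I*(6 + I) (D(I) = (2*I)*(6 + I) = 2*I*(6 + I))
M = -86 (M = 4 - 10*(5 + 4) = 4 - 10*9 = 4 - 2*45 = 4 - 90 = -86)
P(w, u) = (-957 + w)*(-86 + u) (P(w, u) = (w - 957)*(u - 86) = (-957 + w)*(-86 + u))
769430/P(-93, -961) = 769430/(82302 - 957*(-961) - 86*(-93) - 961*(-93)) = 769430/(82302 + 919677 + 7998 + 89373) = 769430/1099350 = 769430*(1/1099350) = 76943/109935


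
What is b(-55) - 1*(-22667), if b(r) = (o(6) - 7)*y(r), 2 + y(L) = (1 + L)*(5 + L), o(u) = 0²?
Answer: 3781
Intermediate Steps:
o(u) = 0
y(L) = -2 + (1 + L)*(5 + L)
b(r) = -21 - 42*r - 7*r² (b(r) = (0 - 7)*(3 + r² + 6*r) = -7*(3 + r² + 6*r) = -21 - 42*r - 7*r²)
b(-55) - 1*(-22667) = (-21 - 42*(-55) - 7*(-55)²) - 1*(-22667) = (-21 + 2310 - 7*3025) + 22667 = (-21 + 2310 - 21175) + 22667 = -18886 + 22667 = 3781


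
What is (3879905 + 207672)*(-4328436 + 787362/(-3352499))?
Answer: -59315149286752492302/3352499 ≈ -1.7693e+13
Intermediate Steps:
(3879905 + 207672)*(-4328436 + 787362/(-3352499)) = 4087577*(-4328436 + 787362*(-1/3352499)) = 4087577*(-4328436 - 787362/3352499) = 4087577*(-14511078148926/3352499) = -59315149286752492302/3352499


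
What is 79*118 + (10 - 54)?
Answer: 9278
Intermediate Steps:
79*118 + (10 - 54) = 9322 - 44 = 9278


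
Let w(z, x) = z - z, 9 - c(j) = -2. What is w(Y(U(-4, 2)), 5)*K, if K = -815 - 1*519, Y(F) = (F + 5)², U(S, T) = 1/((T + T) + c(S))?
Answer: 0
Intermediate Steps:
c(j) = 11 (c(j) = 9 - 1*(-2) = 9 + 2 = 11)
U(S, T) = 1/(11 + 2*T) (U(S, T) = 1/((T + T) + 11) = 1/(2*T + 11) = 1/(11 + 2*T))
Y(F) = (5 + F)²
w(z, x) = 0
K = -1334 (K = -815 - 519 = -1334)
w(Y(U(-4, 2)), 5)*K = 0*(-1334) = 0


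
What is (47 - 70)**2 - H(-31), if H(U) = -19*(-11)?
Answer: 320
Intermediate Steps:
H(U) = 209
(47 - 70)**2 - H(-31) = (47 - 70)**2 - 1*209 = (-23)**2 - 209 = 529 - 209 = 320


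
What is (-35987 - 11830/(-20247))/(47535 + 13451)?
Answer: -728616959/1234783542 ≈ -0.59008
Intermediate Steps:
(-35987 - 11830/(-20247))/(47535 + 13451) = (-35987 - 11830*(-1/20247))/60986 = (-35987 + 11830/20247)*(1/60986) = -728616959/20247*1/60986 = -728616959/1234783542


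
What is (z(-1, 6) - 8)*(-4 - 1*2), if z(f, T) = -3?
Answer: 66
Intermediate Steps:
(z(-1, 6) - 8)*(-4 - 1*2) = (-3 - 8)*(-4 - 1*2) = -11*(-4 - 2) = -11*(-6) = 66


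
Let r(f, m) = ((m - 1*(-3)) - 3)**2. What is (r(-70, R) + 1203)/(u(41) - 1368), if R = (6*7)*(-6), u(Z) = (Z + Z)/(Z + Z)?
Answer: -64707/1367 ≈ -47.335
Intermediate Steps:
u(Z) = 1 (u(Z) = (2*Z)/((2*Z)) = (2*Z)*(1/(2*Z)) = 1)
R = -252 (R = 42*(-6) = -252)
r(f, m) = m**2 (r(f, m) = ((m + 3) - 3)**2 = ((3 + m) - 3)**2 = m**2)
(r(-70, R) + 1203)/(u(41) - 1368) = ((-252)**2 + 1203)/(1 - 1368) = (63504 + 1203)/(-1367) = 64707*(-1/1367) = -64707/1367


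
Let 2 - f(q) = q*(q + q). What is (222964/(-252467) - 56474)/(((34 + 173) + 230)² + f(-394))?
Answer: 14258044322/30170058967 ≈ 0.47259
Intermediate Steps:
f(q) = 2 - 2*q² (f(q) = 2 - q*(q + q) = 2 - q*2*q = 2 - 2*q²)
(222964/(-252467) - 56474)/(((34 + 173) + 230)² + f(-394)) = (222964/(-252467) - 56474)/(((34 + 173) + 230)² + (2 - 2*(-394)²)) = (222964*(-1/252467) - 56474)/((207 + 230)² + (2 - 2*155236)) = (-222964/252467 - 56474)/(437² + (2 - 310472)) = -14258044322/(252467*(190969 - 310470)) = -14258044322/252467/(-119501) = -14258044322/252467*(-1/119501) = 14258044322/30170058967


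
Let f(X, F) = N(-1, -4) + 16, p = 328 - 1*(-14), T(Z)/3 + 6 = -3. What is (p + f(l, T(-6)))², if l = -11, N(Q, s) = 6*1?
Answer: 132496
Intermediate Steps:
T(Z) = -27 (T(Z) = -18 + 3*(-3) = -18 - 9 = -27)
N(Q, s) = 6
p = 342 (p = 328 + 14 = 342)
f(X, F) = 22 (f(X, F) = 6 + 16 = 22)
(p + f(l, T(-6)))² = (342 + 22)² = 364² = 132496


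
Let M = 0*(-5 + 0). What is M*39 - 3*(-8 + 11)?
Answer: -9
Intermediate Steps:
M = 0 (M = 0*(-5) = 0)
M*39 - 3*(-8 + 11) = 0*39 - 3*(-8 + 11) = 0 - 3*3 = 0 - 9 = -9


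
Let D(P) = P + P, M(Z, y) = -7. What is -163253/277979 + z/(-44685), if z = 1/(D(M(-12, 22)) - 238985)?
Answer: -1743488217656716/2968724074493385 ≈ -0.58729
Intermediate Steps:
D(P) = 2*P
z = -1/238999 (z = 1/(2*(-7) - 238985) = 1/(-14 - 238985) = 1/(-238999) = -1/238999 ≈ -4.1841e-6)
-163253/277979 + z/(-44685) = -163253/277979 - 1/238999/(-44685) = -163253*1/277979 - 1/238999*(-1/44685) = -163253/277979 + 1/10679670315 = -1743488217656716/2968724074493385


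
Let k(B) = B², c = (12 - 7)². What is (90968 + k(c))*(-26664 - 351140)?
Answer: -34604201772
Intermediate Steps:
c = 25 (c = 5² = 25)
(90968 + k(c))*(-26664 - 351140) = (90968 + 25²)*(-26664 - 351140) = (90968 + 625)*(-377804) = 91593*(-377804) = -34604201772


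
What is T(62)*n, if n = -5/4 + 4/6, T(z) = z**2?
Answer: -6727/3 ≈ -2242.3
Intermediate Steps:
n = -7/12 (n = -5*1/4 + 4*(1/6) = -5/4 + 2/3 = -7/12 ≈ -0.58333)
T(62)*n = 62**2*(-7/12) = 3844*(-7/12) = -6727/3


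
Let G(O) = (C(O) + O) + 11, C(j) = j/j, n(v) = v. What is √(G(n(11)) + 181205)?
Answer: 2*√45307 ≈ 425.71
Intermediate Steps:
C(j) = 1
G(O) = 12 + O (G(O) = (1 + O) + 11 = 12 + O)
√(G(n(11)) + 181205) = √((12 + 11) + 181205) = √(23 + 181205) = √181228 = 2*√45307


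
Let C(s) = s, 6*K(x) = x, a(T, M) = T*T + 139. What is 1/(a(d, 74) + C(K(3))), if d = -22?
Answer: 2/1247 ≈ 0.0016038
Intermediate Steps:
a(T, M) = 139 + T**2 (a(T, M) = T**2 + 139 = 139 + T**2)
K(x) = x/6
1/(a(d, 74) + C(K(3))) = 1/((139 + (-22)**2) + (1/6)*3) = 1/((139 + 484) + 1/2) = 1/(623 + 1/2) = 1/(1247/2) = 2/1247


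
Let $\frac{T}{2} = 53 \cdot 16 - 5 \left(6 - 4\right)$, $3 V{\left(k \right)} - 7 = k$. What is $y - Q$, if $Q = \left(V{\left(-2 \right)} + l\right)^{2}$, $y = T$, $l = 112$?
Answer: $- \frac{101197}{9} \approx -11244.0$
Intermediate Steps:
$V{\left(k \right)} = \frac{7}{3} + \frac{k}{3}$
$T = 1676$ ($T = 2 \left(53 \cdot 16 - 5 \left(6 - 4\right)\right) = 2 \left(848 - 10\right) = 2 \cdot 838 = 1676$)
$y = 1676$
$Q = \frac{116281}{9}$ ($Q = \left(\left(\frac{7}{3} + \frac{1}{3} \left(-2\right)\right) + 112\right)^{2} = \left(\left(\frac{7}{3} - \frac{2}{3}\right) + 112\right)^{2} = \left(\frac{5}{3} + 112\right)^{2} = \left(\frac{341}{3}\right)^{2} = \frac{116281}{9} \approx 12920.0$)
$y - Q = 1676 - \frac{116281}{9} = - \frac{101197}{9}$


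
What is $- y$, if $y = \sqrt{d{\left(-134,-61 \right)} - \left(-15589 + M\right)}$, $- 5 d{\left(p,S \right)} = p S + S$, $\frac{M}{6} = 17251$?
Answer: $- \frac{i \sqrt{2238490}}{5} \approx - 299.23 i$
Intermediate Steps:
$M = 103506$ ($M = 6 \cdot 17251 = 103506$)
$d{\left(p,S \right)} = - \frac{S}{5} - \frac{S p}{5}$ ($d{\left(p,S \right)} = - \frac{p S + S}{5} = - \frac{S p + S}{5} = - \frac{S + S p}{5} = - \frac{S}{5} - \frac{S p}{5}$)
$y = \frac{i \sqrt{2238490}}{5}$ ($y = \sqrt{\left(- \frac{1}{5}\right) \left(-61\right) \left(1 - 134\right) + \left(15589 - 103506\right)} = \sqrt{\left(- \frac{1}{5}\right) \left(-61\right) \left(-133\right) + \left(15589 - 103506\right)} = \sqrt{- \frac{8113}{5} - 87917} = \sqrt{- \frac{447698}{5}} = \frac{i \sqrt{2238490}}{5} \approx 299.23 i$)
$- y = - \frac{i \sqrt{2238490}}{5}$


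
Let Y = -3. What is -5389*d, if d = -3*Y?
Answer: -48501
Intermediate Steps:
d = 9 (d = -3*(-3) = 9)
-5389*d = -5389*9 = -48501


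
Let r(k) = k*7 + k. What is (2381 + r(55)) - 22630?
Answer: -19809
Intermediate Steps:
r(k) = 8*k (r(k) = 7*k + k = 8*k)
(2381 + r(55)) - 22630 = (2381 + 8*55) - 22630 = (2381 + 440) - 22630 = 2821 - 22630 = -19809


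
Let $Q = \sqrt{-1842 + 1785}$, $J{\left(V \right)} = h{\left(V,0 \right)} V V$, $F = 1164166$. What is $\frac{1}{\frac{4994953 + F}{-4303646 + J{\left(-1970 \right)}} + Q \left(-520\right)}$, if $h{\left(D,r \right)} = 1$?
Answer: $- \frac{2603742920774}{2754523856203860961} + \frac{92931373868320 i \sqrt{57}}{2754523856203860961} \approx -9.4526 \cdot 10^{-7} + 0.00025471 i$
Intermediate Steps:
$J{\left(V \right)} = V^{2}$ ($J{\left(V \right)} = 1 V V = V V = V^{2}$)
$Q = i \sqrt{57}$ ($Q = \sqrt{-57} = i \sqrt{57} \approx 7.5498 i$)
$\frac{1}{\frac{4994953 + F}{-4303646 + J{\left(-1970 \right)}} + Q \left(-520\right)} = \frac{1}{\frac{4994953 + 1164166}{-4303646 + \left(-1970\right)^{2}} + i \sqrt{57} \left(-520\right)} = \frac{1}{\frac{6159119}{-4303646 + 3880900} - 520 i \sqrt{57}} = \frac{1}{\frac{6159119}{-422746} - 520 i \sqrt{57}} = \frac{1}{6159119 \left(- \frac{1}{422746}\right) - 520 i \sqrt{57}} = \frac{1}{- \frac{6159119}{422746} - 520 i \sqrt{57}}$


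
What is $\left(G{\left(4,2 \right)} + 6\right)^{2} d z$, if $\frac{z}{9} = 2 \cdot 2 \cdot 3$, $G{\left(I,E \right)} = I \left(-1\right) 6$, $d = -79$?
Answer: $-2764368$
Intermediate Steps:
$G{\left(I,E \right)} = - 6 I$ ($G{\left(I,E \right)} = - I 6 = - 6 I$)
$z = 108$ ($z = 9 \cdot 2 \cdot 2 \cdot 3 = 9 \cdot 4 \cdot 3 = 9 \cdot 12 = 108$)
$\left(G{\left(4,2 \right)} + 6\right)^{2} d z = \left(\left(-6\right) 4 + 6\right)^{2} \left(-79\right) 108 = \left(-24 + 6\right)^{2} \left(-79\right) 108 = \left(-18\right)^{2} \left(-79\right) 108 = 324 \left(-79\right) 108 = \left(-25596\right) 108 = -2764368$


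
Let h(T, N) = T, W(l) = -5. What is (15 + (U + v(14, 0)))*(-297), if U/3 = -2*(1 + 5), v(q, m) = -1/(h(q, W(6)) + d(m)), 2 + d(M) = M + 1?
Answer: 81378/13 ≈ 6259.8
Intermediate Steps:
d(M) = -1 + M (d(M) = -2 + (M + 1) = -2 + (1 + M) = -1 + M)
v(q, m) = -1/(-1 + m + q) (v(q, m) = -1/(q + (-1 + m)) = -1/(-1 + m + q))
U = -36 (U = 3*(-2*(1 + 5)) = 3*(-2*6) = 3*(-12) = -36)
(15 + (U + v(14, 0)))*(-297) = (15 + (-36 - 1/(-1 + 0 + 14)))*(-297) = (15 + (-36 - 1/13))*(-297) = (15 - 469/13)*(-297) = -274/13*(-297) = 81378/13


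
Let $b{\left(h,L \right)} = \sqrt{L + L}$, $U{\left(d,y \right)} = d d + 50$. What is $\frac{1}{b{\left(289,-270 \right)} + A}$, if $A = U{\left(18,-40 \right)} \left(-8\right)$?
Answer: $- \frac{748}{2238151} - \frac{3 i \sqrt{15}}{4476302} \approx -0.0003342 - 2.5957 \cdot 10^{-6} i$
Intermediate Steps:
$U{\left(d,y \right)} = 50 + d^{2}$ ($U{\left(d,y \right)} = d^{2} + 50 = 50 + d^{2}$)
$A = -2992$ ($A = \left(50 + 18^{2}\right) \left(-8\right) = \left(50 + 324\right) \left(-8\right) = 374 \left(-8\right) = -2992$)
$b{\left(h,L \right)} = \sqrt{2} \sqrt{L}$ ($b{\left(h,L \right)} = \sqrt{2 L} = \sqrt{2} \sqrt{L}$)
$\frac{1}{b{\left(289,-270 \right)} + A} = \frac{1}{\sqrt{2} \sqrt{-270} - 2992} = \frac{1}{\sqrt{2} \cdot 3 i \sqrt{30} - 2992} = \frac{1}{6 i \sqrt{15} - 2992} = \frac{1}{-2992 + 6 i \sqrt{15}}$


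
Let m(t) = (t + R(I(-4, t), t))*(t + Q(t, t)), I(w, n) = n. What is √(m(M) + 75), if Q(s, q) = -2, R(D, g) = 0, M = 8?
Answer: √123 ≈ 11.091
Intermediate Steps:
m(t) = t*(-2 + t) (m(t) = (t + 0)*(t - 2) = t*(-2 + t))
√(m(M) + 75) = √(8*(-2 + 8) + 75) = √(8*6 + 75) = √(48 + 75) = √123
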